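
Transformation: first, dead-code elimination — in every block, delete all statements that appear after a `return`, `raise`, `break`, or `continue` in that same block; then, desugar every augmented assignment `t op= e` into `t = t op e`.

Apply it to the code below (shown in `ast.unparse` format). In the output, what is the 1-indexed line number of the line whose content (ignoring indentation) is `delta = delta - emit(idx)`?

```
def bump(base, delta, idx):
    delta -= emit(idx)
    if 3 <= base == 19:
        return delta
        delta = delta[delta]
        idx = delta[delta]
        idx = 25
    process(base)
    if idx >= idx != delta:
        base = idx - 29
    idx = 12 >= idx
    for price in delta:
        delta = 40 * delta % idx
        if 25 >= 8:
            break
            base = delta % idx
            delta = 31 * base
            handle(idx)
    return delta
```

Transformed code:
def bump(base, delta, idx):
    delta = delta - emit(idx)
    if 3 <= base == 19:
        return delta
    process(base)
    if idx >= idx != delta:
        base = idx - 29
    idx = 12 >= idx
    for price in delta:
        delta = 40 * delta % idx
        if 25 >= 8:
            break
    return delta

2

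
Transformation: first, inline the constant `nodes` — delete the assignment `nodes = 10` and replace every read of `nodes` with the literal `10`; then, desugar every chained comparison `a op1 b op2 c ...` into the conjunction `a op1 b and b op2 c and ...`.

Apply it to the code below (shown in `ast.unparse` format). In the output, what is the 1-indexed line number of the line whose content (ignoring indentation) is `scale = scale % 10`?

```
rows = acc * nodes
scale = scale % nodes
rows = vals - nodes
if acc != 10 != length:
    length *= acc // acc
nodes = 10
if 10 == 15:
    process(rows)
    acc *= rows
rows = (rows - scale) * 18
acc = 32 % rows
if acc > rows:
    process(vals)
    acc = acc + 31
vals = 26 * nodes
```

Transformed code:
rows = acc * 10
scale = scale % 10
rows = vals - 10
if acc != 10 and 10 != length:
    length *= acc // acc
if 10 == 15:
    process(rows)
    acc *= rows
rows = (rows - scale) * 18
acc = 32 % rows
if acc > rows:
    process(vals)
    acc = acc + 31
vals = 26 * 10

2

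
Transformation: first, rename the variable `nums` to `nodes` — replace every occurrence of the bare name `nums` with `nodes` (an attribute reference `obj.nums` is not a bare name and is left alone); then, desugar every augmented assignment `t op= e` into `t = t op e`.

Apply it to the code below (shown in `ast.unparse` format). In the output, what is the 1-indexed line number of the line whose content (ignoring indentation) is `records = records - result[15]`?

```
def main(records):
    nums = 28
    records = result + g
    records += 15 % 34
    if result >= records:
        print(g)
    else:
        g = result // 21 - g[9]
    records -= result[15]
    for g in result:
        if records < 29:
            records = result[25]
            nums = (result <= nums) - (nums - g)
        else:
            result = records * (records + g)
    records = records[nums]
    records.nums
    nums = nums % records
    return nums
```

9

Transformed code:
def main(records):
    nodes = 28
    records = result + g
    records = records + 15 % 34
    if result >= records:
        print(g)
    else:
        g = result // 21 - g[9]
    records = records - result[15]
    for g in result:
        if records < 29:
            records = result[25]
            nodes = (result <= nodes) - (nodes - g)
        else:
            result = records * (records + g)
    records = records[nodes]
    records.nums
    nodes = nodes % records
    return nodes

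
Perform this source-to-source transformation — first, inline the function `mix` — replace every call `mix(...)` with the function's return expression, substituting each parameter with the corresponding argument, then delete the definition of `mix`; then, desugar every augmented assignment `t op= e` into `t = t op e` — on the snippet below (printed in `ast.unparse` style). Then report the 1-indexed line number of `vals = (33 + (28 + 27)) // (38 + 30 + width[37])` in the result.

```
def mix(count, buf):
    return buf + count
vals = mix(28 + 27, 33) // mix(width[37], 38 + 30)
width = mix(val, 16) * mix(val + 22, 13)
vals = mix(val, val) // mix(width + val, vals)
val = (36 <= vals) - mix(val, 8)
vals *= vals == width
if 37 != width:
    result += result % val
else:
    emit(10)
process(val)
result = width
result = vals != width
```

1

Transformed code:
vals = (33 + (28 + 27)) // (38 + 30 + width[37])
width = (16 + val) * (13 + (val + 22))
vals = (val + val) // (vals + (width + val))
val = (36 <= vals) - (8 + val)
vals = vals * (vals == width)
if 37 != width:
    result = result + result % val
else:
    emit(10)
process(val)
result = width
result = vals != width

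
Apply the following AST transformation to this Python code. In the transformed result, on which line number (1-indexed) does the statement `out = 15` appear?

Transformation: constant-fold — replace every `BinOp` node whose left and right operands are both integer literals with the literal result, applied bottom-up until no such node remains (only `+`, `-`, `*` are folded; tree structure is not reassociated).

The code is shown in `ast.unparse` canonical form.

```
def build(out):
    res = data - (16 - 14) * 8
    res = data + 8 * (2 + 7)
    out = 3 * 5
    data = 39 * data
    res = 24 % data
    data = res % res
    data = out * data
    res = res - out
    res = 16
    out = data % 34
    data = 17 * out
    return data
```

4

Transformed code:
def build(out):
    res = data - 16
    res = data + 72
    out = 15
    data = 39 * data
    res = 24 % data
    data = res % res
    data = out * data
    res = res - out
    res = 16
    out = data % 34
    data = 17 * out
    return data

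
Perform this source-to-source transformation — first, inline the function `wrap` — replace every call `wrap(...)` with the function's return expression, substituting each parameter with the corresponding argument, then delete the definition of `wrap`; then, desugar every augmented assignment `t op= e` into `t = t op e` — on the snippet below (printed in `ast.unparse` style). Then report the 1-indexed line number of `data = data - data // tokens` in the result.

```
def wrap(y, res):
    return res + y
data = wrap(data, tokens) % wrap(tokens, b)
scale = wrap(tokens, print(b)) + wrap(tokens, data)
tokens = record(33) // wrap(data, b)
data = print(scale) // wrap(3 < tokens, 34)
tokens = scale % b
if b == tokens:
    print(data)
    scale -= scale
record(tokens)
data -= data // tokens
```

Transformed code:
data = (tokens + data) % (b + tokens)
scale = print(b) + tokens + (data + tokens)
tokens = record(33) // (b + data)
data = print(scale) // (34 + (3 < tokens))
tokens = scale % b
if b == tokens:
    print(data)
    scale = scale - scale
record(tokens)
data = data - data // tokens

10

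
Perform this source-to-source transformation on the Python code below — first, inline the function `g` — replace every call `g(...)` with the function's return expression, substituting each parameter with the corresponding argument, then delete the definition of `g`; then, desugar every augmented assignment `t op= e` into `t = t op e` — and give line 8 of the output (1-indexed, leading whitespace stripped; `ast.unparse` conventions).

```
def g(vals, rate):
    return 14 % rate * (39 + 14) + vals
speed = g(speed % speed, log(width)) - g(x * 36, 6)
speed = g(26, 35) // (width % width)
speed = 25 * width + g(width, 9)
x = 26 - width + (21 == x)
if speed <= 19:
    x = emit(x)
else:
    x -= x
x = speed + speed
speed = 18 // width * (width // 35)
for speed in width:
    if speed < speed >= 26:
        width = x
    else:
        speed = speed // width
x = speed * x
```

x = x - x

Transformed code:
speed = 14 % log(width) * (39 + 14) + speed % speed - (14 % 6 * (39 + 14) + x * 36)
speed = (14 % 35 * (39 + 14) + 26) // (width % width)
speed = 25 * width + (14 % 9 * (39 + 14) + width)
x = 26 - width + (21 == x)
if speed <= 19:
    x = emit(x)
else:
    x = x - x
x = speed + speed
speed = 18 // width * (width // 35)
for speed in width:
    if speed < speed >= 26:
        width = x
    else:
        speed = speed // width
x = speed * x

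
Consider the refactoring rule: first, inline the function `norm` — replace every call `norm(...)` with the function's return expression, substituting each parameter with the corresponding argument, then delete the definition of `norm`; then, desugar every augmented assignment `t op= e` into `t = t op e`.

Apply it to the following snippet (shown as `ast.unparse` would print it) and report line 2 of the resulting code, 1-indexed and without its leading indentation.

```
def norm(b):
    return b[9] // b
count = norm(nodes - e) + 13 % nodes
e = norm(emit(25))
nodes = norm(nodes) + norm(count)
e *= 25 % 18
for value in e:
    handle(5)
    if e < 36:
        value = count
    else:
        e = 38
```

e = emit(25)[9] // emit(25)

Transformed code:
count = (nodes - e)[9] // (nodes - e) + 13 % nodes
e = emit(25)[9] // emit(25)
nodes = nodes[9] // nodes + count[9] // count
e = e * (25 % 18)
for value in e:
    handle(5)
    if e < 36:
        value = count
    else:
        e = 38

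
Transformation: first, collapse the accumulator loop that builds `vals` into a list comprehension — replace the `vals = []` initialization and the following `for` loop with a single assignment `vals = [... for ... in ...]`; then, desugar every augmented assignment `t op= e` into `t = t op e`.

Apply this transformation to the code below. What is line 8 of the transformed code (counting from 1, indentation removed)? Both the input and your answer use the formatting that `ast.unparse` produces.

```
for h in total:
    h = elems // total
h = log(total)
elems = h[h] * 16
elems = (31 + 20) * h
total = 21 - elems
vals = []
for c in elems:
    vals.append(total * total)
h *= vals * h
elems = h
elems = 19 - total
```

h = h * (vals * h)

Transformed code:
for h in total:
    h = elems // total
h = log(total)
elems = h[h] * 16
elems = (31 + 20) * h
total = 21 - elems
vals = [total * total for c in elems]
h = h * (vals * h)
elems = h
elems = 19 - total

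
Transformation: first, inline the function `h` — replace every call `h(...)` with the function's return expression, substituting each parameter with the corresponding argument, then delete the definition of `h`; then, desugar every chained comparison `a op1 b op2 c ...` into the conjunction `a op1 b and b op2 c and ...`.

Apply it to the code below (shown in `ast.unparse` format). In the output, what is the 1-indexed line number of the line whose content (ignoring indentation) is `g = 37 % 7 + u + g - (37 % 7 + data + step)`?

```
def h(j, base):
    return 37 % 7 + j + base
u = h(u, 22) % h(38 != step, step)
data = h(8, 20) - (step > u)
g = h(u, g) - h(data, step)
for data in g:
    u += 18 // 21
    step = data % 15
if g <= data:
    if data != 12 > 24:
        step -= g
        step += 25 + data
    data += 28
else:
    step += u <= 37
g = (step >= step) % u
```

3

Transformed code:
u = (37 % 7 + u + 22) % (37 % 7 + (38 != step) + step)
data = 37 % 7 + 8 + 20 - (step > u)
g = 37 % 7 + u + g - (37 % 7 + data + step)
for data in g:
    u += 18 // 21
    step = data % 15
if g <= data:
    if data != 12 and 12 > 24:
        step -= g
        step += 25 + data
    data += 28
else:
    step += u <= 37
g = (step >= step) % u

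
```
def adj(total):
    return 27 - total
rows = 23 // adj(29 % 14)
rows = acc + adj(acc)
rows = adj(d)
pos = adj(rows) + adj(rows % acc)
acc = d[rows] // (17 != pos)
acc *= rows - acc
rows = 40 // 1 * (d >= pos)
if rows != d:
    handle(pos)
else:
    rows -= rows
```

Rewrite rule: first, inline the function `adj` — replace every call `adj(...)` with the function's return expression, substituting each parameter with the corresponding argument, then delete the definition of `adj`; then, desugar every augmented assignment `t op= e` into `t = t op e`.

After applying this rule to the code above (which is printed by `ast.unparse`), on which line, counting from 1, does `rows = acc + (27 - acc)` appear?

2

Transformed code:
rows = 23 // (27 - 29 % 14)
rows = acc + (27 - acc)
rows = 27 - d
pos = 27 - rows + (27 - rows % acc)
acc = d[rows] // (17 != pos)
acc = acc * (rows - acc)
rows = 40 // 1 * (d >= pos)
if rows != d:
    handle(pos)
else:
    rows = rows - rows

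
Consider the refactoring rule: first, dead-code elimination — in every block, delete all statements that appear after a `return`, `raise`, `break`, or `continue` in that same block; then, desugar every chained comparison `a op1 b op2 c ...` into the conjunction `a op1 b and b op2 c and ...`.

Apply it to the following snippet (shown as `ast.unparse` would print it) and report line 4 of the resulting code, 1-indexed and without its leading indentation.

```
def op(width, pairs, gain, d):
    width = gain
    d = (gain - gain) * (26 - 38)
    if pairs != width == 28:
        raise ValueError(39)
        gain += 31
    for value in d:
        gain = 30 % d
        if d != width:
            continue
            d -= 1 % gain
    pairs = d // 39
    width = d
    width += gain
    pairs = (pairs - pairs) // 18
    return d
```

Transformed code:
def op(width, pairs, gain, d):
    width = gain
    d = (gain - gain) * (26 - 38)
    if pairs != width and width == 28:
        raise ValueError(39)
    for value in d:
        gain = 30 % d
        if d != width:
            continue
    pairs = d // 39
    width = d
    width += gain
    pairs = (pairs - pairs) // 18
    return d

if pairs != width and width == 28:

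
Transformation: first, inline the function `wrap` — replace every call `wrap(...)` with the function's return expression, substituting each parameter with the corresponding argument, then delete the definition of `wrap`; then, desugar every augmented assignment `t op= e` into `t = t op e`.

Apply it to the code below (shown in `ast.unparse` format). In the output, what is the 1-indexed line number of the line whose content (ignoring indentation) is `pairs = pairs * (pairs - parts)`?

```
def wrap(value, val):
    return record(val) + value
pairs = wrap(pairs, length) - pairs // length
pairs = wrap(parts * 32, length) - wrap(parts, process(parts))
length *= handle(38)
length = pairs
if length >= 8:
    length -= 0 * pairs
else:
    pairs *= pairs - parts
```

Transformed code:
pairs = record(length) + pairs - pairs // length
pairs = record(length) + parts * 32 - (record(process(parts)) + parts)
length = length * handle(38)
length = pairs
if length >= 8:
    length = length - 0 * pairs
else:
    pairs = pairs * (pairs - parts)

8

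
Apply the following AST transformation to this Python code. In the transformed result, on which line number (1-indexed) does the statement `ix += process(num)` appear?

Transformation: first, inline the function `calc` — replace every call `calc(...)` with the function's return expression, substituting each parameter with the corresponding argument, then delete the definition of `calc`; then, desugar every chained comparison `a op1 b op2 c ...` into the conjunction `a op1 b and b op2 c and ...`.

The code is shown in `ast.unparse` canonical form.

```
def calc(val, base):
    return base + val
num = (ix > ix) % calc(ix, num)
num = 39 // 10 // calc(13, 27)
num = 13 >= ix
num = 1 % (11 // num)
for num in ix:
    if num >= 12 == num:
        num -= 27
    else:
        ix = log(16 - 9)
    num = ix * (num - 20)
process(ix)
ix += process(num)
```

Transformed code:
num = (ix > ix) % (num + ix)
num = 39 // 10 // (27 + 13)
num = 13 >= ix
num = 1 % (11 // num)
for num in ix:
    if num >= 12 and 12 == num:
        num -= 27
    else:
        ix = log(16 - 9)
    num = ix * (num - 20)
process(ix)
ix += process(num)

12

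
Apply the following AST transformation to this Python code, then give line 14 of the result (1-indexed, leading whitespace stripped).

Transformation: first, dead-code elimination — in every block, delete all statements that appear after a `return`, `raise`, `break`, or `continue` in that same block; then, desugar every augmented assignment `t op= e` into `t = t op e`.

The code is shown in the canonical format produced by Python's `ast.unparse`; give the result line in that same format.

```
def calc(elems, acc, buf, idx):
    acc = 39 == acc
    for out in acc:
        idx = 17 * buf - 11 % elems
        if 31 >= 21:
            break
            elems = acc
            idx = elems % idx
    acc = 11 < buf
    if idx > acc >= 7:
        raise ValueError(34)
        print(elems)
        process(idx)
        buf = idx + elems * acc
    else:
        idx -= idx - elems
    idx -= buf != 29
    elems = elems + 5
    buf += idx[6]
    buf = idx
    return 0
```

Transformed code:
def calc(elems, acc, buf, idx):
    acc = 39 == acc
    for out in acc:
        idx = 17 * buf - 11 % elems
        if 31 >= 21:
            break
    acc = 11 < buf
    if idx > acc >= 7:
        raise ValueError(34)
    else:
        idx = idx - (idx - elems)
    idx = idx - (buf != 29)
    elems = elems + 5
    buf = buf + idx[6]
    buf = idx
    return 0

buf = buf + idx[6]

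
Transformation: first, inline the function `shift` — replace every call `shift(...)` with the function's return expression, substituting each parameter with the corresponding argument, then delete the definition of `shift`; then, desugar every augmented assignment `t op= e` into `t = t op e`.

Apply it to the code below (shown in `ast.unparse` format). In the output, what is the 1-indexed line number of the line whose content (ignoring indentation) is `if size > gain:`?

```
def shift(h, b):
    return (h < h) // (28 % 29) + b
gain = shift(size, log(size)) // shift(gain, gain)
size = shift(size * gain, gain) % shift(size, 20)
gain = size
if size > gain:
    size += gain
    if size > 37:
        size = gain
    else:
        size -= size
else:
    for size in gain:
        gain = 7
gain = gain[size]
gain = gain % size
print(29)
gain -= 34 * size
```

Transformed code:
gain = ((size < size) // (28 % 29) + log(size)) // ((gain < gain) // (28 % 29) + gain)
size = ((size * gain < size * gain) // (28 % 29) + gain) % ((size < size) // (28 % 29) + 20)
gain = size
if size > gain:
    size = size + gain
    if size > 37:
        size = gain
    else:
        size = size - size
else:
    for size in gain:
        gain = 7
gain = gain[size]
gain = gain % size
print(29)
gain = gain - 34 * size

4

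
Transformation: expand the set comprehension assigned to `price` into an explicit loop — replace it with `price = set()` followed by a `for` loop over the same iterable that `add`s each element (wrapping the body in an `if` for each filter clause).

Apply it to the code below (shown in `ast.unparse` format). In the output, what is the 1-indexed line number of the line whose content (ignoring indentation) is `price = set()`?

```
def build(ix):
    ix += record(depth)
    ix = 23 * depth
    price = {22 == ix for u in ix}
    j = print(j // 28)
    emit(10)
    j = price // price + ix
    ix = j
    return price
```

Transformed code:
def build(ix):
    ix += record(depth)
    ix = 23 * depth
    price = set()
    for u in ix:
        price.add(22 == ix)
    j = print(j // 28)
    emit(10)
    j = price // price + ix
    ix = j
    return price

4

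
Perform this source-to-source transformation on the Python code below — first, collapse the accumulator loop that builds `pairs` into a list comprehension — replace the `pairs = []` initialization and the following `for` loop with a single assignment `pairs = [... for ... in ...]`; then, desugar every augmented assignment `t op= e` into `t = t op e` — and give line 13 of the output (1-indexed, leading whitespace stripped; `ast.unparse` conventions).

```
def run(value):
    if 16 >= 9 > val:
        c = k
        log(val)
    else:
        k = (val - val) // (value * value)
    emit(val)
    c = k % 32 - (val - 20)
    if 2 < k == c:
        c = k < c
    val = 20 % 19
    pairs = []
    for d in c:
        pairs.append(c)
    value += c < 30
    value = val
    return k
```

Transformed code:
def run(value):
    if 16 >= 9 > val:
        c = k
        log(val)
    else:
        k = (val - val) // (value * value)
    emit(val)
    c = k % 32 - (val - 20)
    if 2 < k == c:
        c = k < c
    val = 20 % 19
    pairs = [c for d in c]
    value = value + (c < 30)
    value = val
    return k

value = value + (c < 30)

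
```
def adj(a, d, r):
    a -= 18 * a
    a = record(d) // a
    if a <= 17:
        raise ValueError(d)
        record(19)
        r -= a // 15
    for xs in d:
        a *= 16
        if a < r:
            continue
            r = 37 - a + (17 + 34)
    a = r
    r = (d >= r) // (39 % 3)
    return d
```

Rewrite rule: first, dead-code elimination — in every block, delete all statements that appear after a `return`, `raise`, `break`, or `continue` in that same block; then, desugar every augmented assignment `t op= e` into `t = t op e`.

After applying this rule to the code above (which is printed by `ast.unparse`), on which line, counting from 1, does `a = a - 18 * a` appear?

Transformed code:
def adj(a, d, r):
    a = a - 18 * a
    a = record(d) // a
    if a <= 17:
        raise ValueError(d)
    for xs in d:
        a = a * 16
        if a < r:
            continue
    a = r
    r = (d >= r) // (39 % 3)
    return d

2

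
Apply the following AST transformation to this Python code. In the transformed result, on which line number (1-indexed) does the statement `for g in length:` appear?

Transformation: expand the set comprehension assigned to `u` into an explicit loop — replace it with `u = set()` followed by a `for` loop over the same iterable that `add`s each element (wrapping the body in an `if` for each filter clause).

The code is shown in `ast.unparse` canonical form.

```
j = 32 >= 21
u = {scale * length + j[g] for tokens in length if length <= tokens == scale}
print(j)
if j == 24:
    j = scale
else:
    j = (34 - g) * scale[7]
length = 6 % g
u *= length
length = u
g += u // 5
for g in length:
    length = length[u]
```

Transformed code:
j = 32 >= 21
u = set()
for tokens in length:
    if length <= tokens == scale:
        u.add(scale * length + j[g])
print(j)
if j == 24:
    j = scale
else:
    j = (34 - g) * scale[7]
length = 6 % g
u *= length
length = u
g += u // 5
for g in length:
    length = length[u]

15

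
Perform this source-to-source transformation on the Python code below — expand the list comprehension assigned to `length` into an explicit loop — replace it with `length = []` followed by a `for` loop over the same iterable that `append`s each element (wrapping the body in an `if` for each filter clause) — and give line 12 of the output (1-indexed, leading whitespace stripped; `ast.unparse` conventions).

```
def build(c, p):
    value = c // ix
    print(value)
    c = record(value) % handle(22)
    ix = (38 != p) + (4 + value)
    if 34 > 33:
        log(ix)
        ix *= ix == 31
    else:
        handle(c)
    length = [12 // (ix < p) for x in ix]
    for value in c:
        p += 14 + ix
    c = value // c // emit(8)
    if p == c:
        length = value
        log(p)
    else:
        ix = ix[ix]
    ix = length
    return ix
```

Transformed code:
def build(c, p):
    value = c // ix
    print(value)
    c = record(value) % handle(22)
    ix = (38 != p) + (4 + value)
    if 34 > 33:
        log(ix)
        ix *= ix == 31
    else:
        handle(c)
    length = []
    for x in ix:
        length.append(12 // (ix < p))
    for value in c:
        p += 14 + ix
    c = value // c // emit(8)
    if p == c:
        length = value
        log(p)
    else:
        ix = ix[ix]
    ix = length
    return ix

for x in ix:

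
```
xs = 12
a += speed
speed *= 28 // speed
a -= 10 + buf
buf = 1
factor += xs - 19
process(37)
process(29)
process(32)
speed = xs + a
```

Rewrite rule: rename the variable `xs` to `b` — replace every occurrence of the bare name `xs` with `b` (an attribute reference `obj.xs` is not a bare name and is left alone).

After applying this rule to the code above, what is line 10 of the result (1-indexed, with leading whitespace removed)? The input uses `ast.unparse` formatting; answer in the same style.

Transformed code:
b = 12
a += speed
speed *= 28 // speed
a -= 10 + buf
buf = 1
factor += b - 19
process(37)
process(29)
process(32)
speed = b + a

speed = b + a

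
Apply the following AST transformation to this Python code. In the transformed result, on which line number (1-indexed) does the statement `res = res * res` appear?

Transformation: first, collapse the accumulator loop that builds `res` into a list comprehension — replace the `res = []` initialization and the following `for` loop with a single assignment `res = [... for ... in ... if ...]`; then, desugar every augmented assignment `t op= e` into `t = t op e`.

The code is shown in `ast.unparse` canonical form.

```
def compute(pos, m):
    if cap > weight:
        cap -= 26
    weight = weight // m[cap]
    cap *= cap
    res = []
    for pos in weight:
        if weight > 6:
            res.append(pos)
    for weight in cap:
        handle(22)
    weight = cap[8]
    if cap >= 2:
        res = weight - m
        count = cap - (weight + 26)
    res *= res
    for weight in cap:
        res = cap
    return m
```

13

Transformed code:
def compute(pos, m):
    if cap > weight:
        cap = cap - 26
    weight = weight // m[cap]
    cap = cap * cap
    res = [pos for pos in weight if weight > 6]
    for weight in cap:
        handle(22)
    weight = cap[8]
    if cap >= 2:
        res = weight - m
        count = cap - (weight + 26)
    res = res * res
    for weight in cap:
        res = cap
    return m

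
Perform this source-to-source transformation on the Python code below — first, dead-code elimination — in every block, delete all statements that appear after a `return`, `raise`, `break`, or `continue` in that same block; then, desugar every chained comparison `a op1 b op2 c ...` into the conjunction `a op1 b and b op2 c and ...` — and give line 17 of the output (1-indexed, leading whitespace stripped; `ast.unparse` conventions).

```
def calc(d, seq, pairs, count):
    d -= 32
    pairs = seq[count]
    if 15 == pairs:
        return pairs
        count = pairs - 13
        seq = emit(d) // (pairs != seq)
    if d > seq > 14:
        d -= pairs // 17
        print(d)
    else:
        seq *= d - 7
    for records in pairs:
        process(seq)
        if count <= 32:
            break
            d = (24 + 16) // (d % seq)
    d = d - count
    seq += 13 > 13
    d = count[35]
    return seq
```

Transformed code:
def calc(d, seq, pairs, count):
    d -= 32
    pairs = seq[count]
    if 15 == pairs:
        return pairs
    if d > seq and seq > 14:
        d -= pairs // 17
        print(d)
    else:
        seq *= d - 7
    for records in pairs:
        process(seq)
        if count <= 32:
            break
    d = d - count
    seq += 13 > 13
    d = count[35]
    return seq

d = count[35]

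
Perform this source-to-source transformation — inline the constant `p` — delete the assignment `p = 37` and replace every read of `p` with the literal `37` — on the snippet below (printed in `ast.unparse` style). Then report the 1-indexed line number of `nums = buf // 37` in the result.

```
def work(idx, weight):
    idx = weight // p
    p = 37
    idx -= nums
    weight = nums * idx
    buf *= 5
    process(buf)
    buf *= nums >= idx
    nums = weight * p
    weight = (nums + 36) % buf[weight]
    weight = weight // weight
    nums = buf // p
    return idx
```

Transformed code:
def work(idx, weight):
    idx = weight // 37
    idx -= nums
    weight = nums * idx
    buf *= 5
    process(buf)
    buf *= nums >= idx
    nums = weight * 37
    weight = (nums + 36) % buf[weight]
    weight = weight // weight
    nums = buf // 37
    return idx

11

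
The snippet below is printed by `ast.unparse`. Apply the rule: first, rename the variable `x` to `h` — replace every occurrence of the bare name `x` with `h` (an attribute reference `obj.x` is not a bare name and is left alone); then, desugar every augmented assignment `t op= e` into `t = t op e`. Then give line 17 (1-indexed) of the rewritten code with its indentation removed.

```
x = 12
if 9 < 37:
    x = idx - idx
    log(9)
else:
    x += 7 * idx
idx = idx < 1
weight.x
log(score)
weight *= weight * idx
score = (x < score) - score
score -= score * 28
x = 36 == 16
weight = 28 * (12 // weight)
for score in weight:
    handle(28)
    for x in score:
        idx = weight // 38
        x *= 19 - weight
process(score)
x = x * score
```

for h in score:

Transformed code:
h = 12
if 9 < 37:
    h = idx - idx
    log(9)
else:
    h = h + 7 * idx
idx = idx < 1
weight.x
log(score)
weight = weight * (weight * idx)
score = (h < score) - score
score = score - score * 28
h = 36 == 16
weight = 28 * (12 // weight)
for score in weight:
    handle(28)
    for h in score:
        idx = weight // 38
        h = h * (19 - weight)
process(score)
h = h * score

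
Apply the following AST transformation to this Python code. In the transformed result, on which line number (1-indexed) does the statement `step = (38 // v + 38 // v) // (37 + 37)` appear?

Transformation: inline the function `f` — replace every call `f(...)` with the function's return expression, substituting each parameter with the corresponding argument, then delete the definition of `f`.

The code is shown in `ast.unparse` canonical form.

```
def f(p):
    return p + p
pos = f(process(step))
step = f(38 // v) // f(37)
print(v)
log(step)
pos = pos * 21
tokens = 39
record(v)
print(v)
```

Transformed code:
pos = process(step) + process(step)
step = (38 // v + 38 // v) // (37 + 37)
print(v)
log(step)
pos = pos * 21
tokens = 39
record(v)
print(v)

2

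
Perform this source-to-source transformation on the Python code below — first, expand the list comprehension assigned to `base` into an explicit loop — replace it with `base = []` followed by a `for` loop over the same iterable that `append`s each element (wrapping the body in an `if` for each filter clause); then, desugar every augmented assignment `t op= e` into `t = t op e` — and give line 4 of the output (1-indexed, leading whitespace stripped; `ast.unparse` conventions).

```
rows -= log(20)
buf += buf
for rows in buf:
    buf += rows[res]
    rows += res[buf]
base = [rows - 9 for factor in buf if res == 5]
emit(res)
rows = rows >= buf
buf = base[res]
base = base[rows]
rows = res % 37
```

buf = buf + rows[res]

Transformed code:
rows = rows - log(20)
buf = buf + buf
for rows in buf:
    buf = buf + rows[res]
    rows = rows + res[buf]
base = []
for factor in buf:
    if res == 5:
        base.append(rows - 9)
emit(res)
rows = rows >= buf
buf = base[res]
base = base[rows]
rows = res % 37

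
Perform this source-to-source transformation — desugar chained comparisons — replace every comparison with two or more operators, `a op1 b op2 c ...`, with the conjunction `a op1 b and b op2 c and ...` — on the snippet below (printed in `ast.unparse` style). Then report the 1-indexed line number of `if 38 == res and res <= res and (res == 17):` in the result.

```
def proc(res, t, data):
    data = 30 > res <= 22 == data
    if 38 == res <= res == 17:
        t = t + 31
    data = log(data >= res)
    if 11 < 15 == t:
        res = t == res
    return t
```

Transformed code:
def proc(res, t, data):
    data = 30 > res and res <= 22 and (22 == data)
    if 38 == res and res <= res and (res == 17):
        t = t + 31
    data = log(data >= res)
    if 11 < 15 and 15 == t:
        res = t == res
    return t

3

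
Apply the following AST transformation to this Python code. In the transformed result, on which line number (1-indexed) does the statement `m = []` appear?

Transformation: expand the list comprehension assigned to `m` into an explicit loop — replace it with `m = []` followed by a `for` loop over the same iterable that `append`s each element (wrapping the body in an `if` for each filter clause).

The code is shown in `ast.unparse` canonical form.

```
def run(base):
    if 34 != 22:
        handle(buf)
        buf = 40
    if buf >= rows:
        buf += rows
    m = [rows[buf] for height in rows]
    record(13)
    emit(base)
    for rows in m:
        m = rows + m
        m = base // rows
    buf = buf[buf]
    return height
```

7

Transformed code:
def run(base):
    if 34 != 22:
        handle(buf)
        buf = 40
    if buf >= rows:
        buf += rows
    m = []
    for height in rows:
        m.append(rows[buf])
    record(13)
    emit(base)
    for rows in m:
        m = rows + m
        m = base // rows
    buf = buf[buf]
    return height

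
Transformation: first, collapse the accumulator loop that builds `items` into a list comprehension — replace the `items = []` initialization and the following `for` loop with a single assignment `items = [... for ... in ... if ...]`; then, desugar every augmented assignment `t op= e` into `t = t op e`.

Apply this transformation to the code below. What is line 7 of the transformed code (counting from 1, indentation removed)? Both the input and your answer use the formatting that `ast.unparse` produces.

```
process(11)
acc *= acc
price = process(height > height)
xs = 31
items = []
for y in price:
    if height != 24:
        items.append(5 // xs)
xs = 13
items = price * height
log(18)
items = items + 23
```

Transformed code:
process(11)
acc = acc * acc
price = process(height > height)
xs = 31
items = [5 // xs for y in price if height != 24]
xs = 13
items = price * height
log(18)
items = items + 23

items = price * height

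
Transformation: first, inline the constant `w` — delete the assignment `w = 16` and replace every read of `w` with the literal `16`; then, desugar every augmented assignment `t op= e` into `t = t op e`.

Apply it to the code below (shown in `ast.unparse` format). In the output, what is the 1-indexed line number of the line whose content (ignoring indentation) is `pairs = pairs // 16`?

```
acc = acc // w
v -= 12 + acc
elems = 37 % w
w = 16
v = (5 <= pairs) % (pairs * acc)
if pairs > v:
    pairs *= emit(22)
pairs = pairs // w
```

7

Transformed code:
acc = acc // 16
v = v - (12 + acc)
elems = 37 % 16
v = (5 <= pairs) % (pairs * acc)
if pairs > v:
    pairs = pairs * emit(22)
pairs = pairs // 16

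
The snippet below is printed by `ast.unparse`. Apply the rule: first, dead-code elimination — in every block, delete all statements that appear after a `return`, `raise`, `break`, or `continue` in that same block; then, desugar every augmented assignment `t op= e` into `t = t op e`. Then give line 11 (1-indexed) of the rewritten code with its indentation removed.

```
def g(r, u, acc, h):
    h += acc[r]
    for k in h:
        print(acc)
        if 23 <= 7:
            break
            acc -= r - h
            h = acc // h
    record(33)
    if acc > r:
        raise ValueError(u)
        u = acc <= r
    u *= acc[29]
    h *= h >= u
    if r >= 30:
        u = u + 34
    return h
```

Transformed code:
def g(r, u, acc, h):
    h = h + acc[r]
    for k in h:
        print(acc)
        if 23 <= 7:
            break
    record(33)
    if acc > r:
        raise ValueError(u)
    u = u * acc[29]
    h = h * (h >= u)
    if r >= 30:
        u = u + 34
    return h

h = h * (h >= u)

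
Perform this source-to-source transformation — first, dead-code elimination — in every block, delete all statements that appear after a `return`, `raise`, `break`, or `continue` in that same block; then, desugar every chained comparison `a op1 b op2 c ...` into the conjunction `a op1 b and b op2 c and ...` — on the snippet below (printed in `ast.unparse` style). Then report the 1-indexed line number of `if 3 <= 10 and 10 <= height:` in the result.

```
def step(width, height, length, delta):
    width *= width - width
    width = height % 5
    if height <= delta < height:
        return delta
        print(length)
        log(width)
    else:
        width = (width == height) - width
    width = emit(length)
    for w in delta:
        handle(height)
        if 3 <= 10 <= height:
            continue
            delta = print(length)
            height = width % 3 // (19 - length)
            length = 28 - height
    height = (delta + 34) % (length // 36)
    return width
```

11

Transformed code:
def step(width, height, length, delta):
    width *= width - width
    width = height % 5
    if height <= delta and delta < height:
        return delta
    else:
        width = (width == height) - width
    width = emit(length)
    for w in delta:
        handle(height)
        if 3 <= 10 and 10 <= height:
            continue
    height = (delta + 34) % (length // 36)
    return width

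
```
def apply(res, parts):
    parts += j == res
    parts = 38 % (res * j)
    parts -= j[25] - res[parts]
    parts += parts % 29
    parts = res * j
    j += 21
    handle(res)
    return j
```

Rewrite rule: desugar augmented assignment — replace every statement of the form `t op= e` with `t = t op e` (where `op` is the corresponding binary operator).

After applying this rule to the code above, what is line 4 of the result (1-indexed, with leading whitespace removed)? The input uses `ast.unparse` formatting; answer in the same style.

Transformed code:
def apply(res, parts):
    parts = parts + (j == res)
    parts = 38 % (res * j)
    parts = parts - (j[25] - res[parts])
    parts = parts + parts % 29
    parts = res * j
    j = j + 21
    handle(res)
    return j

parts = parts - (j[25] - res[parts])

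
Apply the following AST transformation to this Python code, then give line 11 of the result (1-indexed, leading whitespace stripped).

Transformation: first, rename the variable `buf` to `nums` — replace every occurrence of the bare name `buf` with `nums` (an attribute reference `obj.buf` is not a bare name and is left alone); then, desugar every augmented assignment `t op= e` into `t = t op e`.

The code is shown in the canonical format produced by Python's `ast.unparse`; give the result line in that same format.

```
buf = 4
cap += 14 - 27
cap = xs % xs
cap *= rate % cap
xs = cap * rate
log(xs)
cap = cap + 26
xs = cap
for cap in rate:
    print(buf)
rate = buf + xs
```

Transformed code:
nums = 4
cap = cap + (14 - 27)
cap = xs % xs
cap = cap * (rate % cap)
xs = cap * rate
log(xs)
cap = cap + 26
xs = cap
for cap in rate:
    print(nums)
rate = nums + xs

rate = nums + xs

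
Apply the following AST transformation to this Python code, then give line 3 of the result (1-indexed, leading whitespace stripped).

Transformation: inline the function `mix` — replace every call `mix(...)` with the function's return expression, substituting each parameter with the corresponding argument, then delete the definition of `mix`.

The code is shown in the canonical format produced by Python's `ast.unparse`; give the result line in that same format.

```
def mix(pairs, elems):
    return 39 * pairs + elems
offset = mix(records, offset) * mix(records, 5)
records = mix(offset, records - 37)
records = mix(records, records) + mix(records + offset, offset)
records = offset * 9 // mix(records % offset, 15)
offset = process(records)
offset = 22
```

Transformed code:
offset = (39 * records + offset) * (39 * records + 5)
records = 39 * offset + (records - 37)
records = 39 * records + records + (39 * (records + offset) + offset)
records = offset * 9 // (39 * (records % offset) + 15)
offset = process(records)
offset = 22

records = 39 * records + records + (39 * (records + offset) + offset)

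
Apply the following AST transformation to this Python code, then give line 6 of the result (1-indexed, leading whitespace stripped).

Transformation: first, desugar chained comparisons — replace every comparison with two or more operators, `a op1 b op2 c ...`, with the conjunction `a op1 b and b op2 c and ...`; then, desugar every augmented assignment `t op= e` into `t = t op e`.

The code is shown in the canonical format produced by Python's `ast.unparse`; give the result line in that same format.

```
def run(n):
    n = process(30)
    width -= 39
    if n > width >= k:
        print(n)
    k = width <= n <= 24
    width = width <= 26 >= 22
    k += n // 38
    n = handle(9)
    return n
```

k = width <= n and n <= 24

Transformed code:
def run(n):
    n = process(30)
    width = width - 39
    if n > width and width >= k:
        print(n)
    k = width <= n and n <= 24
    width = width <= 26 and 26 >= 22
    k = k + n // 38
    n = handle(9)
    return n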